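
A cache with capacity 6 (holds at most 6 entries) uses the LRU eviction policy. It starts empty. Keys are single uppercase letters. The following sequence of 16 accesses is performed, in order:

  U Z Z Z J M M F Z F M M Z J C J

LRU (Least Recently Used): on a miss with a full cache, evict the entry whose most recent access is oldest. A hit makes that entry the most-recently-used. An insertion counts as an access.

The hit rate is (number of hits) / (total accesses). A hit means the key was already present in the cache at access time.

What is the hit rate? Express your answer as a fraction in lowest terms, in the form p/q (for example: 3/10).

LRU simulation (capacity=6):
  1. access U: MISS. Cache (LRU->MRU): [U]
  2. access Z: MISS. Cache (LRU->MRU): [U Z]
  3. access Z: HIT. Cache (LRU->MRU): [U Z]
  4. access Z: HIT. Cache (LRU->MRU): [U Z]
  5. access J: MISS. Cache (LRU->MRU): [U Z J]
  6. access M: MISS. Cache (LRU->MRU): [U Z J M]
  7. access M: HIT. Cache (LRU->MRU): [U Z J M]
  8. access F: MISS. Cache (LRU->MRU): [U Z J M F]
  9. access Z: HIT. Cache (LRU->MRU): [U J M F Z]
  10. access F: HIT. Cache (LRU->MRU): [U J M Z F]
  11. access M: HIT. Cache (LRU->MRU): [U J Z F M]
  12. access M: HIT. Cache (LRU->MRU): [U J Z F M]
  13. access Z: HIT. Cache (LRU->MRU): [U J F M Z]
  14. access J: HIT. Cache (LRU->MRU): [U F M Z J]
  15. access C: MISS. Cache (LRU->MRU): [U F M Z J C]
  16. access J: HIT. Cache (LRU->MRU): [U F M Z C J]
Total: 10 hits, 6 misses, 0 evictions

Hit rate = 10/16 = 5/8

Answer: 5/8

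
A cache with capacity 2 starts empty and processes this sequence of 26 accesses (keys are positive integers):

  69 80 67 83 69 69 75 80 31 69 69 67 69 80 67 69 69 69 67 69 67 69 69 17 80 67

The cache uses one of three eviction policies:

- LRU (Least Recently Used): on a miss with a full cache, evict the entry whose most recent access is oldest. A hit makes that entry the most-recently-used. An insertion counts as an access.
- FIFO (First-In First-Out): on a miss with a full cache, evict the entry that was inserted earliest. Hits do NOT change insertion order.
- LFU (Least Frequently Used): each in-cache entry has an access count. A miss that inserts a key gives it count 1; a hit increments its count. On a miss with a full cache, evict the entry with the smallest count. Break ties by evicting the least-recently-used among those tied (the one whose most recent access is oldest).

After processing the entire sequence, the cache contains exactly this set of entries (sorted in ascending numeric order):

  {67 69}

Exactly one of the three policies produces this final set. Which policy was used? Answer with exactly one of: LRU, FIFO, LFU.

Answer: LFU

Derivation:
Simulating under each policy and comparing final sets:
  LRU: final set = {67 80} -> differs
  FIFO: final set = {67 80} -> differs
  LFU: final set = {67 69} -> MATCHES target
Only LFU produces the target set.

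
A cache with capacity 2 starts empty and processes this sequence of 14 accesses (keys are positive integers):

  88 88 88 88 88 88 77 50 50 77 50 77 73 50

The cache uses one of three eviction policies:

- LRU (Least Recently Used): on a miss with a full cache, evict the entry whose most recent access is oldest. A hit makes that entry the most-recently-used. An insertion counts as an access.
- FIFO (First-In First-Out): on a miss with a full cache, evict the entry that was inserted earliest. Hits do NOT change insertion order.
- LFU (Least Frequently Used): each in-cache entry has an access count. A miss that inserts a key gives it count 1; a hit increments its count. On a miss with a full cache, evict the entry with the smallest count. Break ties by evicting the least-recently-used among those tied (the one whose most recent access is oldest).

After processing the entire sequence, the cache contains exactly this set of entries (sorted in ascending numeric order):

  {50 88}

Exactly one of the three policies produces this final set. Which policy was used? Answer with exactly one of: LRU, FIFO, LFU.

Answer: LFU

Derivation:
Simulating under each policy and comparing final sets:
  LRU: final set = {50 73} -> differs
  FIFO: final set = {50 73} -> differs
  LFU: final set = {50 88} -> MATCHES target
Only LFU produces the target set.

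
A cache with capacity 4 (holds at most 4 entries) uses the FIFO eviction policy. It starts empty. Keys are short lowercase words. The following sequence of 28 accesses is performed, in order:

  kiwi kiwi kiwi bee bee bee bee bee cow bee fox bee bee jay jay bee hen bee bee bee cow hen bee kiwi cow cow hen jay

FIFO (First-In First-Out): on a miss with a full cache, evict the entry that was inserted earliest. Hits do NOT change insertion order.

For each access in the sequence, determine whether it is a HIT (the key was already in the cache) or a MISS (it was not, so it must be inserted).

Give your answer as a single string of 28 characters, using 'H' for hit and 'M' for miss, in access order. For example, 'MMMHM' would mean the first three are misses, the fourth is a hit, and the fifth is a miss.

FIFO simulation (capacity=4):
  1. access kiwi: MISS. Cache (old->new): [kiwi]
  2. access kiwi: HIT. Cache (old->new): [kiwi]
  3. access kiwi: HIT. Cache (old->new): [kiwi]
  4. access bee: MISS. Cache (old->new): [kiwi bee]
  5. access bee: HIT. Cache (old->new): [kiwi bee]
  6. access bee: HIT. Cache (old->new): [kiwi bee]
  7. access bee: HIT. Cache (old->new): [kiwi bee]
  8. access bee: HIT. Cache (old->new): [kiwi bee]
  9. access cow: MISS. Cache (old->new): [kiwi bee cow]
  10. access bee: HIT. Cache (old->new): [kiwi bee cow]
  11. access fox: MISS. Cache (old->new): [kiwi bee cow fox]
  12. access bee: HIT. Cache (old->new): [kiwi bee cow fox]
  13. access bee: HIT. Cache (old->new): [kiwi bee cow fox]
  14. access jay: MISS, evict kiwi. Cache (old->new): [bee cow fox jay]
  15. access jay: HIT. Cache (old->new): [bee cow fox jay]
  16. access bee: HIT. Cache (old->new): [bee cow fox jay]
  17. access hen: MISS, evict bee. Cache (old->new): [cow fox jay hen]
  18. access bee: MISS, evict cow. Cache (old->new): [fox jay hen bee]
  19. access bee: HIT. Cache (old->new): [fox jay hen bee]
  20. access bee: HIT. Cache (old->new): [fox jay hen bee]
  21. access cow: MISS, evict fox. Cache (old->new): [jay hen bee cow]
  22. access hen: HIT. Cache (old->new): [jay hen bee cow]
  23. access bee: HIT. Cache (old->new): [jay hen bee cow]
  24. access kiwi: MISS, evict jay. Cache (old->new): [hen bee cow kiwi]
  25. access cow: HIT. Cache (old->new): [hen bee cow kiwi]
  26. access cow: HIT. Cache (old->new): [hen bee cow kiwi]
  27. access hen: HIT. Cache (old->new): [hen bee cow kiwi]
  28. access jay: MISS, evict hen. Cache (old->new): [bee cow kiwi jay]
Total: 18 hits, 10 misses, 6 evictions

Answer: MHHMHHHHMHMHHMHHMMHHMHHMHHHM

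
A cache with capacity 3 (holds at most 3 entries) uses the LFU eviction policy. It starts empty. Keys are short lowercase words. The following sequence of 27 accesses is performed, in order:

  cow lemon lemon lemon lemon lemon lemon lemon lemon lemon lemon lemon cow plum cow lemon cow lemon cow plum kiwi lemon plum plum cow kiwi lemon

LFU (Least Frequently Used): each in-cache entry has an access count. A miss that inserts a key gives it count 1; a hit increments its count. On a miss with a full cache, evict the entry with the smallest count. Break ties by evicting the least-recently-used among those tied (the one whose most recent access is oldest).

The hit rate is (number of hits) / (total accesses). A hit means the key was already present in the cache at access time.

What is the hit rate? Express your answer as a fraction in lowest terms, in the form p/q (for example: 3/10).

Answer: 7/9

Derivation:
LFU simulation (capacity=3):
  1. access cow: MISS. Cache: [cow(c=1)]
  2. access lemon: MISS. Cache: [cow(c=1) lemon(c=1)]
  3. access lemon: HIT, count now 2. Cache: [cow(c=1) lemon(c=2)]
  4. access lemon: HIT, count now 3. Cache: [cow(c=1) lemon(c=3)]
  5. access lemon: HIT, count now 4. Cache: [cow(c=1) lemon(c=4)]
  6. access lemon: HIT, count now 5. Cache: [cow(c=1) lemon(c=5)]
  7. access lemon: HIT, count now 6. Cache: [cow(c=1) lemon(c=6)]
  8. access lemon: HIT, count now 7. Cache: [cow(c=1) lemon(c=7)]
  9. access lemon: HIT, count now 8. Cache: [cow(c=1) lemon(c=8)]
  10. access lemon: HIT, count now 9. Cache: [cow(c=1) lemon(c=9)]
  11. access lemon: HIT, count now 10. Cache: [cow(c=1) lemon(c=10)]
  12. access lemon: HIT, count now 11. Cache: [cow(c=1) lemon(c=11)]
  13. access cow: HIT, count now 2. Cache: [cow(c=2) lemon(c=11)]
  14. access plum: MISS. Cache: [plum(c=1) cow(c=2) lemon(c=11)]
  15. access cow: HIT, count now 3. Cache: [plum(c=1) cow(c=3) lemon(c=11)]
  16. access lemon: HIT, count now 12. Cache: [plum(c=1) cow(c=3) lemon(c=12)]
  17. access cow: HIT, count now 4. Cache: [plum(c=1) cow(c=4) lemon(c=12)]
  18. access lemon: HIT, count now 13. Cache: [plum(c=1) cow(c=4) lemon(c=13)]
  19. access cow: HIT, count now 5. Cache: [plum(c=1) cow(c=5) lemon(c=13)]
  20. access plum: HIT, count now 2. Cache: [plum(c=2) cow(c=5) lemon(c=13)]
  21. access kiwi: MISS, evict plum(c=2). Cache: [kiwi(c=1) cow(c=5) lemon(c=13)]
  22. access lemon: HIT, count now 14. Cache: [kiwi(c=1) cow(c=5) lemon(c=14)]
  23. access plum: MISS, evict kiwi(c=1). Cache: [plum(c=1) cow(c=5) lemon(c=14)]
  24. access plum: HIT, count now 2. Cache: [plum(c=2) cow(c=5) lemon(c=14)]
  25. access cow: HIT, count now 6. Cache: [plum(c=2) cow(c=6) lemon(c=14)]
  26. access kiwi: MISS, evict plum(c=2). Cache: [kiwi(c=1) cow(c=6) lemon(c=14)]
  27. access lemon: HIT, count now 15. Cache: [kiwi(c=1) cow(c=6) lemon(c=15)]
Total: 21 hits, 6 misses, 3 evictions

Hit rate = 21/27 = 7/9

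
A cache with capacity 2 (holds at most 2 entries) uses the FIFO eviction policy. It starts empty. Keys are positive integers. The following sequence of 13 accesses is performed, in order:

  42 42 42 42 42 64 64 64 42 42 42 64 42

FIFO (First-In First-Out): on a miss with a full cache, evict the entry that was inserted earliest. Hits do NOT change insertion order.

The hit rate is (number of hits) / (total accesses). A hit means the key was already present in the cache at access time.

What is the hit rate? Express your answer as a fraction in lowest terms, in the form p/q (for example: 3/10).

FIFO simulation (capacity=2):
  1. access 42: MISS. Cache (old->new): [42]
  2. access 42: HIT. Cache (old->new): [42]
  3. access 42: HIT. Cache (old->new): [42]
  4. access 42: HIT. Cache (old->new): [42]
  5. access 42: HIT. Cache (old->new): [42]
  6. access 64: MISS. Cache (old->new): [42 64]
  7. access 64: HIT. Cache (old->new): [42 64]
  8. access 64: HIT. Cache (old->new): [42 64]
  9. access 42: HIT. Cache (old->new): [42 64]
  10. access 42: HIT. Cache (old->new): [42 64]
  11. access 42: HIT. Cache (old->new): [42 64]
  12. access 64: HIT. Cache (old->new): [42 64]
  13. access 42: HIT. Cache (old->new): [42 64]
Total: 11 hits, 2 misses, 0 evictions

Hit rate = 11/13

Answer: 11/13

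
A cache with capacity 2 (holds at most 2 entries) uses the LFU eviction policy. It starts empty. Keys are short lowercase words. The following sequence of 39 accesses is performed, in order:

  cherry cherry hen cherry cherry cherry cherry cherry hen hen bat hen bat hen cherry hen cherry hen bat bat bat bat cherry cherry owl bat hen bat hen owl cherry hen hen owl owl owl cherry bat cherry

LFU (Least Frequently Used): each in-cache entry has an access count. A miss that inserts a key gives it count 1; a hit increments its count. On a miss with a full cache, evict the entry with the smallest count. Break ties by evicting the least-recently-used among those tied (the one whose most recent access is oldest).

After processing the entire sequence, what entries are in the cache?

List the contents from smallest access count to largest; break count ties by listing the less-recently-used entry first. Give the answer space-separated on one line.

Answer: bat cherry

Derivation:
LFU simulation (capacity=2):
  1. access cherry: MISS. Cache: [cherry(c=1)]
  2. access cherry: HIT, count now 2. Cache: [cherry(c=2)]
  3. access hen: MISS. Cache: [hen(c=1) cherry(c=2)]
  4. access cherry: HIT, count now 3. Cache: [hen(c=1) cherry(c=3)]
  5. access cherry: HIT, count now 4. Cache: [hen(c=1) cherry(c=4)]
  6. access cherry: HIT, count now 5. Cache: [hen(c=1) cherry(c=5)]
  7. access cherry: HIT, count now 6. Cache: [hen(c=1) cherry(c=6)]
  8. access cherry: HIT, count now 7. Cache: [hen(c=1) cherry(c=7)]
  9. access hen: HIT, count now 2. Cache: [hen(c=2) cherry(c=7)]
  10. access hen: HIT, count now 3. Cache: [hen(c=3) cherry(c=7)]
  11. access bat: MISS, evict hen(c=3). Cache: [bat(c=1) cherry(c=7)]
  12. access hen: MISS, evict bat(c=1). Cache: [hen(c=1) cherry(c=7)]
  13. access bat: MISS, evict hen(c=1). Cache: [bat(c=1) cherry(c=7)]
  14. access hen: MISS, evict bat(c=1). Cache: [hen(c=1) cherry(c=7)]
  15. access cherry: HIT, count now 8. Cache: [hen(c=1) cherry(c=8)]
  16. access hen: HIT, count now 2. Cache: [hen(c=2) cherry(c=8)]
  17. access cherry: HIT, count now 9. Cache: [hen(c=2) cherry(c=9)]
  18. access hen: HIT, count now 3. Cache: [hen(c=3) cherry(c=9)]
  19. access bat: MISS, evict hen(c=3). Cache: [bat(c=1) cherry(c=9)]
  20. access bat: HIT, count now 2. Cache: [bat(c=2) cherry(c=9)]
  21. access bat: HIT, count now 3. Cache: [bat(c=3) cherry(c=9)]
  22. access bat: HIT, count now 4. Cache: [bat(c=4) cherry(c=9)]
  23. access cherry: HIT, count now 10. Cache: [bat(c=4) cherry(c=10)]
  24. access cherry: HIT, count now 11. Cache: [bat(c=4) cherry(c=11)]
  25. access owl: MISS, evict bat(c=4). Cache: [owl(c=1) cherry(c=11)]
  26. access bat: MISS, evict owl(c=1). Cache: [bat(c=1) cherry(c=11)]
  27. access hen: MISS, evict bat(c=1). Cache: [hen(c=1) cherry(c=11)]
  28. access bat: MISS, evict hen(c=1). Cache: [bat(c=1) cherry(c=11)]
  29. access hen: MISS, evict bat(c=1). Cache: [hen(c=1) cherry(c=11)]
  30. access owl: MISS, evict hen(c=1). Cache: [owl(c=1) cherry(c=11)]
  31. access cherry: HIT, count now 12. Cache: [owl(c=1) cherry(c=12)]
  32. access hen: MISS, evict owl(c=1). Cache: [hen(c=1) cherry(c=12)]
  33. access hen: HIT, count now 2. Cache: [hen(c=2) cherry(c=12)]
  34. access owl: MISS, evict hen(c=2). Cache: [owl(c=1) cherry(c=12)]
  35. access owl: HIT, count now 2. Cache: [owl(c=2) cherry(c=12)]
  36. access owl: HIT, count now 3. Cache: [owl(c=3) cherry(c=12)]
  37. access cherry: HIT, count now 13. Cache: [owl(c=3) cherry(c=13)]
  38. access bat: MISS, evict owl(c=3). Cache: [bat(c=1) cherry(c=13)]
  39. access cherry: HIT, count now 14. Cache: [bat(c=1) cherry(c=14)]
Total: 23 hits, 16 misses, 14 evictions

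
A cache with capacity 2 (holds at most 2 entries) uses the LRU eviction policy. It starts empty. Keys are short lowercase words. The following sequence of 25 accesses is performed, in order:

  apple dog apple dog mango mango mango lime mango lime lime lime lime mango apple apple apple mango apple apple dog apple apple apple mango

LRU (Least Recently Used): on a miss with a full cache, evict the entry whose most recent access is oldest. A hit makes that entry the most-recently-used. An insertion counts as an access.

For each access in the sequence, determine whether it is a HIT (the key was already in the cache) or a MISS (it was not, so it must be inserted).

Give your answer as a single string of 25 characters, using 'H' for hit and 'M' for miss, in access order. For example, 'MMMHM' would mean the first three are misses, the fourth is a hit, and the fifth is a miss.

Answer: MMHHMHHMHHHHHHMHHHHHMHHHM

Derivation:
LRU simulation (capacity=2):
  1. access apple: MISS. Cache (LRU->MRU): [apple]
  2. access dog: MISS. Cache (LRU->MRU): [apple dog]
  3. access apple: HIT. Cache (LRU->MRU): [dog apple]
  4. access dog: HIT. Cache (LRU->MRU): [apple dog]
  5. access mango: MISS, evict apple. Cache (LRU->MRU): [dog mango]
  6. access mango: HIT. Cache (LRU->MRU): [dog mango]
  7. access mango: HIT. Cache (LRU->MRU): [dog mango]
  8. access lime: MISS, evict dog. Cache (LRU->MRU): [mango lime]
  9. access mango: HIT. Cache (LRU->MRU): [lime mango]
  10. access lime: HIT. Cache (LRU->MRU): [mango lime]
  11. access lime: HIT. Cache (LRU->MRU): [mango lime]
  12. access lime: HIT. Cache (LRU->MRU): [mango lime]
  13. access lime: HIT. Cache (LRU->MRU): [mango lime]
  14. access mango: HIT. Cache (LRU->MRU): [lime mango]
  15. access apple: MISS, evict lime. Cache (LRU->MRU): [mango apple]
  16. access apple: HIT. Cache (LRU->MRU): [mango apple]
  17. access apple: HIT. Cache (LRU->MRU): [mango apple]
  18. access mango: HIT. Cache (LRU->MRU): [apple mango]
  19. access apple: HIT. Cache (LRU->MRU): [mango apple]
  20. access apple: HIT. Cache (LRU->MRU): [mango apple]
  21. access dog: MISS, evict mango. Cache (LRU->MRU): [apple dog]
  22. access apple: HIT. Cache (LRU->MRU): [dog apple]
  23. access apple: HIT. Cache (LRU->MRU): [dog apple]
  24. access apple: HIT. Cache (LRU->MRU): [dog apple]
  25. access mango: MISS, evict dog. Cache (LRU->MRU): [apple mango]
Total: 18 hits, 7 misses, 5 evictions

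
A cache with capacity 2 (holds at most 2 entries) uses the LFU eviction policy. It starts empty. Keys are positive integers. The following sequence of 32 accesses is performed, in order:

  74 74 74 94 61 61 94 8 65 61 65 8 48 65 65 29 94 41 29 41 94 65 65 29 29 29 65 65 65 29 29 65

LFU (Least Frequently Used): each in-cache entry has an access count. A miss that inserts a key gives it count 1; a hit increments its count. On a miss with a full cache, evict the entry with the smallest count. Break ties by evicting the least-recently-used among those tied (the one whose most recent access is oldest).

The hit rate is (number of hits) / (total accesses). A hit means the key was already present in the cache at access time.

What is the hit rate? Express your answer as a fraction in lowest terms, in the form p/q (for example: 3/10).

LFU simulation (capacity=2):
  1. access 74: MISS. Cache: [74(c=1)]
  2. access 74: HIT, count now 2. Cache: [74(c=2)]
  3. access 74: HIT, count now 3. Cache: [74(c=3)]
  4. access 94: MISS. Cache: [94(c=1) 74(c=3)]
  5. access 61: MISS, evict 94(c=1). Cache: [61(c=1) 74(c=3)]
  6. access 61: HIT, count now 2. Cache: [61(c=2) 74(c=3)]
  7. access 94: MISS, evict 61(c=2). Cache: [94(c=1) 74(c=3)]
  8. access 8: MISS, evict 94(c=1). Cache: [8(c=1) 74(c=3)]
  9. access 65: MISS, evict 8(c=1). Cache: [65(c=1) 74(c=3)]
  10. access 61: MISS, evict 65(c=1). Cache: [61(c=1) 74(c=3)]
  11. access 65: MISS, evict 61(c=1). Cache: [65(c=1) 74(c=3)]
  12. access 8: MISS, evict 65(c=1). Cache: [8(c=1) 74(c=3)]
  13. access 48: MISS, evict 8(c=1). Cache: [48(c=1) 74(c=3)]
  14. access 65: MISS, evict 48(c=1). Cache: [65(c=1) 74(c=3)]
  15. access 65: HIT, count now 2. Cache: [65(c=2) 74(c=3)]
  16. access 29: MISS, evict 65(c=2). Cache: [29(c=1) 74(c=3)]
  17. access 94: MISS, evict 29(c=1). Cache: [94(c=1) 74(c=3)]
  18. access 41: MISS, evict 94(c=1). Cache: [41(c=1) 74(c=3)]
  19. access 29: MISS, evict 41(c=1). Cache: [29(c=1) 74(c=3)]
  20. access 41: MISS, evict 29(c=1). Cache: [41(c=1) 74(c=3)]
  21. access 94: MISS, evict 41(c=1). Cache: [94(c=1) 74(c=3)]
  22. access 65: MISS, evict 94(c=1). Cache: [65(c=1) 74(c=3)]
  23. access 65: HIT, count now 2. Cache: [65(c=2) 74(c=3)]
  24. access 29: MISS, evict 65(c=2). Cache: [29(c=1) 74(c=3)]
  25. access 29: HIT, count now 2. Cache: [29(c=2) 74(c=3)]
  26. access 29: HIT, count now 3. Cache: [74(c=3) 29(c=3)]
  27. access 65: MISS, evict 74(c=3). Cache: [65(c=1) 29(c=3)]
  28. access 65: HIT, count now 2. Cache: [65(c=2) 29(c=3)]
  29. access 65: HIT, count now 3. Cache: [29(c=3) 65(c=3)]
  30. access 29: HIT, count now 4. Cache: [65(c=3) 29(c=4)]
  31. access 29: HIT, count now 5. Cache: [65(c=3) 29(c=5)]
  32. access 65: HIT, count now 4. Cache: [65(c=4) 29(c=5)]
Total: 12 hits, 20 misses, 18 evictions

Hit rate = 12/32 = 3/8

Answer: 3/8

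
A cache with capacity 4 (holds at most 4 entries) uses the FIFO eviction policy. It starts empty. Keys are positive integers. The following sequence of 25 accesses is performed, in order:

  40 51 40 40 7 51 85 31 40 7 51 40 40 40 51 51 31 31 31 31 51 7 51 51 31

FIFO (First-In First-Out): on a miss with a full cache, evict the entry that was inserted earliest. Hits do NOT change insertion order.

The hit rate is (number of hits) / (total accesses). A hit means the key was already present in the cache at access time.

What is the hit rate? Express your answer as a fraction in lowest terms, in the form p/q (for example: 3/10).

Answer: 17/25

Derivation:
FIFO simulation (capacity=4):
  1. access 40: MISS. Cache (old->new): [40]
  2. access 51: MISS. Cache (old->new): [40 51]
  3. access 40: HIT. Cache (old->new): [40 51]
  4. access 40: HIT. Cache (old->new): [40 51]
  5. access 7: MISS. Cache (old->new): [40 51 7]
  6. access 51: HIT. Cache (old->new): [40 51 7]
  7. access 85: MISS. Cache (old->new): [40 51 7 85]
  8. access 31: MISS, evict 40. Cache (old->new): [51 7 85 31]
  9. access 40: MISS, evict 51. Cache (old->new): [7 85 31 40]
  10. access 7: HIT. Cache (old->new): [7 85 31 40]
  11. access 51: MISS, evict 7. Cache (old->new): [85 31 40 51]
  12. access 40: HIT. Cache (old->new): [85 31 40 51]
  13. access 40: HIT. Cache (old->new): [85 31 40 51]
  14. access 40: HIT. Cache (old->new): [85 31 40 51]
  15. access 51: HIT. Cache (old->new): [85 31 40 51]
  16. access 51: HIT. Cache (old->new): [85 31 40 51]
  17. access 31: HIT. Cache (old->new): [85 31 40 51]
  18. access 31: HIT. Cache (old->new): [85 31 40 51]
  19. access 31: HIT. Cache (old->new): [85 31 40 51]
  20. access 31: HIT. Cache (old->new): [85 31 40 51]
  21. access 51: HIT. Cache (old->new): [85 31 40 51]
  22. access 7: MISS, evict 85. Cache (old->new): [31 40 51 7]
  23. access 51: HIT. Cache (old->new): [31 40 51 7]
  24. access 51: HIT. Cache (old->new): [31 40 51 7]
  25. access 31: HIT. Cache (old->new): [31 40 51 7]
Total: 17 hits, 8 misses, 4 evictions

Hit rate = 17/25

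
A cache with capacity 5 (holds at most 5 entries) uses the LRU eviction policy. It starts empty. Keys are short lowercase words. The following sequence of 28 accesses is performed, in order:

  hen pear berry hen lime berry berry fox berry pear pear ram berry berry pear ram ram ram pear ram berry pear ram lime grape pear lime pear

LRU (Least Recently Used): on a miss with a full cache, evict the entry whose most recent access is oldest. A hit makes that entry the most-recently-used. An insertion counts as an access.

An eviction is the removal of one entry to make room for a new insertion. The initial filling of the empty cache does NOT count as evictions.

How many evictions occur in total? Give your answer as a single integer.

Answer: 2

Derivation:
LRU simulation (capacity=5):
  1. access hen: MISS. Cache (LRU->MRU): [hen]
  2. access pear: MISS. Cache (LRU->MRU): [hen pear]
  3. access berry: MISS. Cache (LRU->MRU): [hen pear berry]
  4. access hen: HIT. Cache (LRU->MRU): [pear berry hen]
  5. access lime: MISS. Cache (LRU->MRU): [pear berry hen lime]
  6. access berry: HIT. Cache (LRU->MRU): [pear hen lime berry]
  7. access berry: HIT. Cache (LRU->MRU): [pear hen lime berry]
  8. access fox: MISS. Cache (LRU->MRU): [pear hen lime berry fox]
  9. access berry: HIT. Cache (LRU->MRU): [pear hen lime fox berry]
  10. access pear: HIT. Cache (LRU->MRU): [hen lime fox berry pear]
  11. access pear: HIT. Cache (LRU->MRU): [hen lime fox berry pear]
  12. access ram: MISS, evict hen. Cache (LRU->MRU): [lime fox berry pear ram]
  13. access berry: HIT. Cache (LRU->MRU): [lime fox pear ram berry]
  14. access berry: HIT. Cache (LRU->MRU): [lime fox pear ram berry]
  15. access pear: HIT. Cache (LRU->MRU): [lime fox ram berry pear]
  16. access ram: HIT. Cache (LRU->MRU): [lime fox berry pear ram]
  17. access ram: HIT. Cache (LRU->MRU): [lime fox berry pear ram]
  18. access ram: HIT. Cache (LRU->MRU): [lime fox berry pear ram]
  19. access pear: HIT. Cache (LRU->MRU): [lime fox berry ram pear]
  20. access ram: HIT. Cache (LRU->MRU): [lime fox berry pear ram]
  21. access berry: HIT. Cache (LRU->MRU): [lime fox pear ram berry]
  22. access pear: HIT. Cache (LRU->MRU): [lime fox ram berry pear]
  23. access ram: HIT. Cache (LRU->MRU): [lime fox berry pear ram]
  24. access lime: HIT. Cache (LRU->MRU): [fox berry pear ram lime]
  25. access grape: MISS, evict fox. Cache (LRU->MRU): [berry pear ram lime grape]
  26. access pear: HIT. Cache (LRU->MRU): [berry ram lime grape pear]
  27. access lime: HIT. Cache (LRU->MRU): [berry ram grape pear lime]
  28. access pear: HIT. Cache (LRU->MRU): [berry ram grape lime pear]
Total: 21 hits, 7 misses, 2 evictions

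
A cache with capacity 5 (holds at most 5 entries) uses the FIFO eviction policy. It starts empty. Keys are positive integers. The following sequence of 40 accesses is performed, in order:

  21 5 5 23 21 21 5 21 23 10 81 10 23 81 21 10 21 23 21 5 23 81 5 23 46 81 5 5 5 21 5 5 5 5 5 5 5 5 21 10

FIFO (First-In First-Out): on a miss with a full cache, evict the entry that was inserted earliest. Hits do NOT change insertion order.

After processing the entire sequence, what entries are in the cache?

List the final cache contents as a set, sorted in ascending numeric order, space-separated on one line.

Answer: 5 10 21 46 81

Derivation:
FIFO simulation (capacity=5):
  1. access 21: MISS. Cache (old->new): [21]
  2. access 5: MISS. Cache (old->new): [21 5]
  3. access 5: HIT. Cache (old->new): [21 5]
  4. access 23: MISS. Cache (old->new): [21 5 23]
  5. access 21: HIT. Cache (old->new): [21 5 23]
  6. access 21: HIT. Cache (old->new): [21 5 23]
  7. access 5: HIT. Cache (old->new): [21 5 23]
  8. access 21: HIT. Cache (old->new): [21 5 23]
  9. access 23: HIT. Cache (old->new): [21 5 23]
  10. access 10: MISS. Cache (old->new): [21 5 23 10]
  11. access 81: MISS. Cache (old->new): [21 5 23 10 81]
  12. access 10: HIT. Cache (old->new): [21 5 23 10 81]
  13. access 23: HIT. Cache (old->new): [21 5 23 10 81]
  14. access 81: HIT. Cache (old->new): [21 5 23 10 81]
  15. access 21: HIT. Cache (old->new): [21 5 23 10 81]
  16. access 10: HIT. Cache (old->new): [21 5 23 10 81]
  17. access 21: HIT. Cache (old->new): [21 5 23 10 81]
  18. access 23: HIT. Cache (old->new): [21 5 23 10 81]
  19. access 21: HIT. Cache (old->new): [21 5 23 10 81]
  20. access 5: HIT. Cache (old->new): [21 5 23 10 81]
  21. access 23: HIT. Cache (old->new): [21 5 23 10 81]
  22. access 81: HIT. Cache (old->new): [21 5 23 10 81]
  23. access 5: HIT. Cache (old->new): [21 5 23 10 81]
  24. access 23: HIT. Cache (old->new): [21 5 23 10 81]
  25. access 46: MISS, evict 21. Cache (old->new): [5 23 10 81 46]
  26. access 81: HIT. Cache (old->new): [5 23 10 81 46]
  27. access 5: HIT. Cache (old->new): [5 23 10 81 46]
  28. access 5: HIT. Cache (old->new): [5 23 10 81 46]
  29. access 5: HIT. Cache (old->new): [5 23 10 81 46]
  30. access 21: MISS, evict 5. Cache (old->new): [23 10 81 46 21]
  31. access 5: MISS, evict 23. Cache (old->new): [10 81 46 21 5]
  32. access 5: HIT. Cache (old->new): [10 81 46 21 5]
  33. access 5: HIT. Cache (old->new): [10 81 46 21 5]
  34. access 5: HIT. Cache (old->new): [10 81 46 21 5]
  35. access 5: HIT. Cache (old->new): [10 81 46 21 5]
  36. access 5: HIT. Cache (old->new): [10 81 46 21 5]
  37. access 5: HIT. Cache (old->new): [10 81 46 21 5]
  38. access 5: HIT. Cache (old->new): [10 81 46 21 5]
  39. access 21: HIT. Cache (old->new): [10 81 46 21 5]
  40. access 10: HIT. Cache (old->new): [10 81 46 21 5]
Total: 32 hits, 8 misses, 3 evictions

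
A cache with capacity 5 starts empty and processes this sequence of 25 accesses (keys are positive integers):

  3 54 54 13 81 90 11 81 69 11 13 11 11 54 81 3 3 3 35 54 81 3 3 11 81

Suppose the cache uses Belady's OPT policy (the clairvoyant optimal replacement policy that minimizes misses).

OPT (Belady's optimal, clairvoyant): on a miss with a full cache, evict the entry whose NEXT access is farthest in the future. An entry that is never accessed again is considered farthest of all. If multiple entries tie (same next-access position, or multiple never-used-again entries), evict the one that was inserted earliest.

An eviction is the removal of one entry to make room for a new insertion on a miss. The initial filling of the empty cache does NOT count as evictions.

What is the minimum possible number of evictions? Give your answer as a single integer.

Answer: 4

Derivation:
OPT (Belady) simulation (capacity=5):
  1. access 3: MISS. Cache: [3]
  2. access 54: MISS. Cache: [3 54]
  3. access 54: HIT. Next use of 54: step 14. Cache: [3 54]
  4. access 13: MISS. Cache: [3 54 13]
  5. access 81: MISS. Cache: [3 54 13 81]
  6. access 90: MISS. Cache: [3 54 13 81 90]
  7. access 11: MISS, evict 90 (next use: never). Cache: [3 54 13 81 11]
  8. access 81: HIT. Next use of 81: step 15. Cache: [3 54 13 81 11]
  9. access 69: MISS, evict 3 (next use: step 16). Cache: [54 13 81 11 69]
  10. access 11: HIT. Next use of 11: step 12. Cache: [54 13 81 11 69]
  11. access 13: HIT. Next use of 13: never. Cache: [54 13 81 11 69]
  12. access 11: HIT. Next use of 11: step 13. Cache: [54 13 81 11 69]
  13. access 11: HIT. Next use of 11: step 24. Cache: [54 13 81 11 69]
  14. access 54: HIT. Next use of 54: step 20. Cache: [54 13 81 11 69]
  15. access 81: HIT. Next use of 81: step 21. Cache: [54 13 81 11 69]
  16. access 3: MISS, evict 13 (next use: never). Cache: [54 81 11 69 3]
  17. access 3: HIT. Next use of 3: step 18. Cache: [54 81 11 69 3]
  18. access 3: HIT. Next use of 3: step 22. Cache: [54 81 11 69 3]
  19. access 35: MISS, evict 69 (next use: never). Cache: [54 81 11 3 35]
  20. access 54: HIT. Next use of 54: never. Cache: [54 81 11 3 35]
  21. access 81: HIT. Next use of 81: step 25. Cache: [54 81 11 3 35]
  22. access 3: HIT. Next use of 3: step 23. Cache: [54 81 11 3 35]
  23. access 3: HIT. Next use of 3: never. Cache: [54 81 11 3 35]
  24. access 11: HIT. Next use of 11: never. Cache: [54 81 11 3 35]
  25. access 81: HIT. Next use of 81: never. Cache: [54 81 11 3 35]
Total: 16 hits, 9 misses, 4 evictions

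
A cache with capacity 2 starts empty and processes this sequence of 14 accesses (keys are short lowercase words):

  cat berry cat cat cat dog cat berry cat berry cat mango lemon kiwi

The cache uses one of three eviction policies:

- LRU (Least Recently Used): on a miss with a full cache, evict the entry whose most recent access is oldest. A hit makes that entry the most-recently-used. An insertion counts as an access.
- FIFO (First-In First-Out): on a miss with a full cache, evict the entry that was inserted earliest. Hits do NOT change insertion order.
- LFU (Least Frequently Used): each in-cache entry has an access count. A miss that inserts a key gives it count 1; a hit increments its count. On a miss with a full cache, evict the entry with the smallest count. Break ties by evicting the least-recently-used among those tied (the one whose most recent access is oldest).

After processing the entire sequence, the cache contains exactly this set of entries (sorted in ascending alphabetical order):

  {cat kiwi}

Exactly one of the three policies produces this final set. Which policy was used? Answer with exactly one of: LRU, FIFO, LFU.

Simulating under each policy and comparing final sets:
  LRU: final set = {kiwi lemon} -> differs
  FIFO: final set = {kiwi lemon} -> differs
  LFU: final set = {cat kiwi} -> MATCHES target
Only LFU produces the target set.

Answer: LFU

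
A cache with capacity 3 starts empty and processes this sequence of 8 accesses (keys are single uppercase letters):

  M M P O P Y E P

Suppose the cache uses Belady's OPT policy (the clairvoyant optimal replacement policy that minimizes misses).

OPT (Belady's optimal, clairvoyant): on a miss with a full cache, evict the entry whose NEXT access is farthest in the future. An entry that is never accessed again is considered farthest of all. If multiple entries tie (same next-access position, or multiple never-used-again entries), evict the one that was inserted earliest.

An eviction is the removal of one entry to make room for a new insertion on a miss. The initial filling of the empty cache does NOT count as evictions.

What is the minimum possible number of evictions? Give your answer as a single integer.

OPT (Belady) simulation (capacity=3):
  1. access M: MISS. Cache: [M]
  2. access M: HIT. Next use of M: never. Cache: [M]
  3. access P: MISS. Cache: [M P]
  4. access O: MISS. Cache: [M P O]
  5. access P: HIT. Next use of P: step 8. Cache: [M P O]
  6. access Y: MISS, evict M (next use: never). Cache: [P O Y]
  7. access E: MISS, evict O (next use: never). Cache: [P Y E]
  8. access P: HIT. Next use of P: never. Cache: [P Y E]
Total: 3 hits, 5 misses, 2 evictions

Answer: 2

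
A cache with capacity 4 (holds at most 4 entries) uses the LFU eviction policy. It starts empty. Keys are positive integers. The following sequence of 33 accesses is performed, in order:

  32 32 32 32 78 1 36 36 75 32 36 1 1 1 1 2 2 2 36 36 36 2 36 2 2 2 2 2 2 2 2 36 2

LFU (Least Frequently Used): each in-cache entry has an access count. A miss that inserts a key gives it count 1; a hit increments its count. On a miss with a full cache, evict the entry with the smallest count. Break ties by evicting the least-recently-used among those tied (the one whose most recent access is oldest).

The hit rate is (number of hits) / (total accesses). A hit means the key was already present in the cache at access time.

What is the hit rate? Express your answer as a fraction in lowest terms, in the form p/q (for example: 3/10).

LFU simulation (capacity=4):
  1. access 32: MISS. Cache: [32(c=1)]
  2. access 32: HIT, count now 2. Cache: [32(c=2)]
  3. access 32: HIT, count now 3. Cache: [32(c=3)]
  4. access 32: HIT, count now 4. Cache: [32(c=4)]
  5. access 78: MISS. Cache: [78(c=1) 32(c=4)]
  6. access 1: MISS. Cache: [78(c=1) 1(c=1) 32(c=4)]
  7. access 36: MISS. Cache: [78(c=1) 1(c=1) 36(c=1) 32(c=4)]
  8. access 36: HIT, count now 2. Cache: [78(c=1) 1(c=1) 36(c=2) 32(c=4)]
  9. access 75: MISS, evict 78(c=1). Cache: [1(c=1) 75(c=1) 36(c=2) 32(c=4)]
  10. access 32: HIT, count now 5. Cache: [1(c=1) 75(c=1) 36(c=2) 32(c=5)]
  11. access 36: HIT, count now 3. Cache: [1(c=1) 75(c=1) 36(c=3) 32(c=5)]
  12. access 1: HIT, count now 2. Cache: [75(c=1) 1(c=2) 36(c=3) 32(c=5)]
  13. access 1: HIT, count now 3. Cache: [75(c=1) 36(c=3) 1(c=3) 32(c=5)]
  14. access 1: HIT, count now 4. Cache: [75(c=1) 36(c=3) 1(c=4) 32(c=5)]
  15. access 1: HIT, count now 5. Cache: [75(c=1) 36(c=3) 32(c=5) 1(c=5)]
  16. access 2: MISS, evict 75(c=1). Cache: [2(c=1) 36(c=3) 32(c=5) 1(c=5)]
  17. access 2: HIT, count now 2. Cache: [2(c=2) 36(c=3) 32(c=5) 1(c=5)]
  18. access 2: HIT, count now 3. Cache: [36(c=3) 2(c=3) 32(c=5) 1(c=5)]
  19. access 36: HIT, count now 4. Cache: [2(c=3) 36(c=4) 32(c=5) 1(c=5)]
  20. access 36: HIT, count now 5. Cache: [2(c=3) 32(c=5) 1(c=5) 36(c=5)]
  21. access 36: HIT, count now 6. Cache: [2(c=3) 32(c=5) 1(c=5) 36(c=6)]
  22. access 2: HIT, count now 4. Cache: [2(c=4) 32(c=5) 1(c=5) 36(c=6)]
  23. access 36: HIT, count now 7. Cache: [2(c=4) 32(c=5) 1(c=5) 36(c=7)]
  24. access 2: HIT, count now 5. Cache: [32(c=5) 1(c=5) 2(c=5) 36(c=7)]
  25. access 2: HIT, count now 6. Cache: [32(c=5) 1(c=5) 2(c=6) 36(c=7)]
  26. access 2: HIT, count now 7. Cache: [32(c=5) 1(c=5) 36(c=7) 2(c=7)]
  27. access 2: HIT, count now 8. Cache: [32(c=5) 1(c=5) 36(c=7) 2(c=8)]
  28. access 2: HIT, count now 9. Cache: [32(c=5) 1(c=5) 36(c=7) 2(c=9)]
  29. access 2: HIT, count now 10. Cache: [32(c=5) 1(c=5) 36(c=7) 2(c=10)]
  30. access 2: HIT, count now 11. Cache: [32(c=5) 1(c=5) 36(c=7) 2(c=11)]
  31. access 2: HIT, count now 12. Cache: [32(c=5) 1(c=5) 36(c=7) 2(c=12)]
  32. access 36: HIT, count now 8. Cache: [32(c=5) 1(c=5) 36(c=8) 2(c=12)]
  33. access 2: HIT, count now 13. Cache: [32(c=5) 1(c=5) 36(c=8) 2(c=13)]
Total: 27 hits, 6 misses, 2 evictions

Hit rate = 27/33 = 9/11

Answer: 9/11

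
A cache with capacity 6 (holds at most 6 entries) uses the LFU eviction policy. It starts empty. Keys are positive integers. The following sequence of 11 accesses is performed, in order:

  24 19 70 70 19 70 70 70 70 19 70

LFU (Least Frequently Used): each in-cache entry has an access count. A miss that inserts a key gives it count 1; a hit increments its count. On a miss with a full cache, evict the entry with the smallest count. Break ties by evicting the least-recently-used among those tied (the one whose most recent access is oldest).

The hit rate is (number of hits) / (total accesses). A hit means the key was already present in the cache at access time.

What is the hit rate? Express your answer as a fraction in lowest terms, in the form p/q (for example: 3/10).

Answer: 8/11

Derivation:
LFU simulation (capacity=6):
  1. access 24: MISS. Cache: [24(c=1)]
  2. access 19: MISS. Cache: [24(c=1) 19(c=1)]
  3. access 70: MISS. Cache: [24(c=1) 19(c=1) 70(c=1)]
  4. access 70: HIT, count now 2. Cache: [24(c=1) 19(c=1) 70(c=2)]
  5. access 19: HIT, count now 2. Cache: [24(c=1) 70(c=2) 19(c=2)]
  6. access 70: HIT, count now 3. Cache: [24(c=1) 19(c=2) 70(c=3)]
  7. access 70: HIT, count now 4. Cache: [24(c=1) 19(c=2) 70(c=4)]
  8. access 70: HIT, count now 5. Cache: [24(c=1) 19(c=2) 70(c=5)]
  9. access 70: HIT, count now 6. Cache: [24(c=1) 19(c=2) 70(c=6)]
  10. access 19: HIT, count now 3. Cache: [24(c=1) 19(c=3) 70(c=6)]
  11. access 70: HIT, count now 7. Cache: [24(c=1) 19(c=3) 70(c=7)]
Total: 8 hits, 3 misses, 0 evictions

Hit rate = 8/11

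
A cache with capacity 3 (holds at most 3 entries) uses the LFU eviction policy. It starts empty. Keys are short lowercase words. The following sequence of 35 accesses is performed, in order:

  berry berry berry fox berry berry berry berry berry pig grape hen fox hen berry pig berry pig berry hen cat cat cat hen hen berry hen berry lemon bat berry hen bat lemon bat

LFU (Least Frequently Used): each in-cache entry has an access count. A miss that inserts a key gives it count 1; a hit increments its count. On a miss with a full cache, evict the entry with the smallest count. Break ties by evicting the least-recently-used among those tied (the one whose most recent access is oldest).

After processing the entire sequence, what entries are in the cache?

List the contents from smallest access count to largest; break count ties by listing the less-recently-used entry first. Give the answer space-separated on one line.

LFU simulation (capacity=3):
  1. access berry: MISS. Cache: [berry(c=1)]
  2. access berry: HIT, count now 2. Cache: [berry(c=2)]
  3. access berry: HIT, count now 3. Cache: [berry(c=3)]
  4. access fox: MISS. Cache: [fox(c=1) berry(c=3)]
  5. access berry: HIT, count now 4. Cache: [fox(c=1) berry(c=4)]
  6. access berry: HIT, count now 5. Cache: [fox(c=1) berry(c=5)]
  7. access berry: HIT, count now 6. Cache: [fox(c=1) berry(c=6)]
  8. access berry: HIT, count now 7. Cache: [fox(c=1) berry(c=7)]
  9. access berry: HIT, count now 8. Cache: [fox(c=1) berry(c=8)]
  10. access pig: MISS. Cache: [fox(c=1) pig(c=1) berry(c=8)]
  11. access grape: MISS, evict fox(c=1). Cache: [pig(c=1) grape(c=1) berry(c=8)]
  12. access hen: MISS, evict pig(c=1). Cache: [grape(c=1) hen(c=1) berry(c=8)]
  13. access fox: MISS, evict grape(c=1). Cache: [hen(c=1) fox(c=1) berry(c=8)]
  14. access hen: HIT, count now 2. Cache: [fox(c=1) hen(c=2) berry(c=8)]
  15. access berry: HIT, count now 9. Cache: [fox(c=1) hen(c=2) berry(c=9)]
  16. access pig: MISS, evict fox(c=1). Cache: [pig(c=1) hen(c=2) berry(c=9)]
  17. access berry: HIT, count now 10. Cache: [pig(c=1) hen(c=2) berry(c=10)]
  18. access pig: HIT, count now 2. Cache: [hen(c=2) pig(c=2) berry(c=10)]
  19. access berry: HIT, count now 11. Cache: [hen(c=2) pig(c=2) berry(c=11)]
  20. access hen: HIT, count now 3. Cache: [pig(c=2) hen(c=3) berry(c=11)]
  21. access cat: MISS, evict pig(c=2). Cache: [cat(c=1) hen(c=3) berry(c=11)]
  22. access cat: HIT, count now 2. Cache: [cat(c=2) hen(c=3) berry(c=11)]
  23. access cat: HIT, count now 3. Cache: [hen(c=3) cat(c=3) berry(c=11)]
  24. access hen: HIT, count now 4. Cache: [cat(c=3) hen(c=4) berry(c=11)]
  25. access hen: HIT, count now 5. Cache: [cat(c=3) hen(c=5) berry(c=11)]
  26. access berry: HIT, count now 12. Cache: [cat(c=3) hen(c=5) berry(c=12)]
  27. access hen: HIT, count now 6. Cache: [cat(c=3) hen(c=6) berry(c=12)]
  28. access berry: HIT, count now 13. Cache: [cat(c=3) hen(c=6) berry(c=13)]
  29. access lemon: MISS, evict cat(c=3). Cache: [lemon(c=1) hen(c=6) berry(c=13)]
  30. access bat: MISS, evict lemon(c=1). Cache: [bat(c=1) hen(c=6) berry(c=13)]
  31. access berry: HIT, count now 14. Cache: [bat(c=1) hen(c=6) berry(c=14)]
  32. access hen: HIT, count now 7. Cache: [bat(c=1) hen(c=7) berry(c=14)]
  33. access bat: HIT, count now 2. Cache: [bat(c=2) hen(c=7) berry(c=14)]
  34. access lemon: MISS, evict bat(c=2). Cache: [lemon(c=1) hen(c=7) berry(c=14)]
  35. access bat: MISS, evict lemon(c=1). Cache: [bat(c=1) hen(c=7) berry(c=14)]
Total: 23 hits, 12 misses, 9 evictions

Answer: bat hen berry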